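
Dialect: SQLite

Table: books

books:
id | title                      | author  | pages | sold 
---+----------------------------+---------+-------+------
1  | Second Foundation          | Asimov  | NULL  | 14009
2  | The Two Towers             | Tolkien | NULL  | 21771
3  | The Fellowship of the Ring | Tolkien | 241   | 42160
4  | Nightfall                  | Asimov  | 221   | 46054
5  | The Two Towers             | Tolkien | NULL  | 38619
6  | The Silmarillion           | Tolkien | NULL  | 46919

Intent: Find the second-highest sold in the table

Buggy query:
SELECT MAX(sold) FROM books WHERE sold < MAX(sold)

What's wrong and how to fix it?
Bug: The inner MAX is an aggregate inside WHERE, which is not allowed

Fix: Put the inner MAX in a scalar subquery

Corrected query:
SELECT MAX(sold) FROM books WHERE sold < (SELECT MAX(sold) FROM books)

Result:
MAX(sold)
---------
46054    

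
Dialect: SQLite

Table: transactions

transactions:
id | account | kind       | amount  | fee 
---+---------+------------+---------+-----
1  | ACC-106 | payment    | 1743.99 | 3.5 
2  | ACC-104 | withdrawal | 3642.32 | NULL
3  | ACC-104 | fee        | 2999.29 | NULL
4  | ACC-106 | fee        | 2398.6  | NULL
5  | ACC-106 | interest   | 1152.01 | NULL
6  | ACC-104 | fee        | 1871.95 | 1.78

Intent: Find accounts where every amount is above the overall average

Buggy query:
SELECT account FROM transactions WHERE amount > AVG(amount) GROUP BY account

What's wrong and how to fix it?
Bug: AVG() is an aggregate; it can't sit directly in WHERE

Fix: Use a subquery for AVG and a HAVING MIN(...) filter so the condition holds for every row in the group

Corrected query:
SELECT account FROM transactions GROUP BY account HAVING MIN(amount) > (SELECT AVG(amount) FROM transactions)

Result:
(no rows)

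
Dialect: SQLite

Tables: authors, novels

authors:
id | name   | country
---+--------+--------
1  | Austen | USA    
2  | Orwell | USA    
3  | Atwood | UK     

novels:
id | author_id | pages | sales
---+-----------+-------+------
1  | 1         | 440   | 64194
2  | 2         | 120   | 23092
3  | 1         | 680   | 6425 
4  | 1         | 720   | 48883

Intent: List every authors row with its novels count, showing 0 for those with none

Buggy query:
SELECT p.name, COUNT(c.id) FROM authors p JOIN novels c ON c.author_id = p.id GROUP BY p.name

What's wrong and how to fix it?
Bug: An inner join excludes parents with zero children

Fix: Use LEFT JOIN so parents without children still appear (COUNT(c.id) gives 0)

Corrected query:
SELECT p.name, COUNT(c.id) FROM authors p LEFT JOIN novels c ON c.author_id = p.id GROUP BY p.name

Result:
name   | COUNT(c.id)
-------+------------
Atwood | 0          
Austen | 3          
Orwell | 1          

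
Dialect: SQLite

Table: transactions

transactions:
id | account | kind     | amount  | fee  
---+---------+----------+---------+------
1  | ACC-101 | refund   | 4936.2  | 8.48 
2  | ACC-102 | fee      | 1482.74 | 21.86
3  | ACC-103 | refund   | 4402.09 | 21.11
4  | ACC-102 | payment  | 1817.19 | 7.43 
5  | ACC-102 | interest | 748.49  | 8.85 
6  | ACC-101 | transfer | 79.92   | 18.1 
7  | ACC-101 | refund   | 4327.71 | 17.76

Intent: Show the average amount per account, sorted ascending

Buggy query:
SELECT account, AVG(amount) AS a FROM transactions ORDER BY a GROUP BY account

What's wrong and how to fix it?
Bug: GROUP BY must precede ORDER BY

Fix: Reorder: SELECT … FROM … GROUP BY … ORDER BY …

Corrected query:
SELECT account, AVG(amount) AS a FROM transactions GROUP BY account ORDER BY a

Result:
account | a          
--------+------------
ACC-102 | 1349.473333
ACC-101 | 3114.61    
ACC-103 | 4402.09    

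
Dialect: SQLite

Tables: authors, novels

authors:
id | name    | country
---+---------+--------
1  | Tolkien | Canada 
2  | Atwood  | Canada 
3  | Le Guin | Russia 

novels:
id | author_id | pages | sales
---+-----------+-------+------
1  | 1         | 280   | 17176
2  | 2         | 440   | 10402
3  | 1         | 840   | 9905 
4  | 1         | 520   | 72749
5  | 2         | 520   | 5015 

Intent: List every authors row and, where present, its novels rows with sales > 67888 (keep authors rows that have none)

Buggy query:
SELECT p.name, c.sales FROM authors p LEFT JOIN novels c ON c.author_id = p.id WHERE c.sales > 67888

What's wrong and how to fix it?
Bug: A WHERE condition on the right-hand table after LEFT JOIN drops unmatched parents

Fix: Put 'c.sales > 67888' in the JOIN's ON clause instead of WHERE

Corrected query:
SELECT p.name, c.sales FROM authors p LEFT JOIN novels c ON c.author_id = p.id AND c.sales > 67888

Result:
name    | sales
--------+------
Tolkien | 72749
Atwood  | NULL 
Le Guin | NULL 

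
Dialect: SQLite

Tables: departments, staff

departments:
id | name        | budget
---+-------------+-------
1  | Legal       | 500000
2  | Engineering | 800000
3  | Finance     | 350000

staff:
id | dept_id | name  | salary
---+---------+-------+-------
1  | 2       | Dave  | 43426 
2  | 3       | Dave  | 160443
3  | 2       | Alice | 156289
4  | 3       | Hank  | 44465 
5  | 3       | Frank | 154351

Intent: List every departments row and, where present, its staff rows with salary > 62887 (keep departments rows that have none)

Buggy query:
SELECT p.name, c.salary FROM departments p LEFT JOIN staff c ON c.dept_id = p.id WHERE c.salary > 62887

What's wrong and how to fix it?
Bug: A WHERE condition on the right-hand table after LEFT JOIN drops unmatched parents

Fix: Put 'c.salary > 62887' in the JOIN's ON clause instead of WHERE

Corrected query:
SELECT p.name, c.salary FROM departments p LEFT JOIN staff c ON c.dept_id = p.id AND c.salary > 62887

Result:
name        | salary
------------+-------
Legal       | NULL  
Engineering | 156289
Finance     | 154351
Finance     | 160443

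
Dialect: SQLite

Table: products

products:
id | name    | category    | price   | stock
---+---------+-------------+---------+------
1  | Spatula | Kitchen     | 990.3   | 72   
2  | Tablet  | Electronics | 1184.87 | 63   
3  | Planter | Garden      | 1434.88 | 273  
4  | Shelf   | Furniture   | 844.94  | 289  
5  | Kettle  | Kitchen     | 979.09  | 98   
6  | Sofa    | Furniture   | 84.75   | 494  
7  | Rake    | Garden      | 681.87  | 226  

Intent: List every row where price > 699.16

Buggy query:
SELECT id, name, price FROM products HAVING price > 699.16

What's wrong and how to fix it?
Bug: HAVING filters the output of aggregation, but this query has no GROUP BY and no aggregate functions, so SQLite rejects it (HAVING clause on a non-aggregate query); the condition here is per row

Fix: Replace HAVING with WHERE since the condition applies to individual rows

Corrected query:
SELECT id, name, price FROM products WHERE price > 699.16

Result:
id | name    | price  
---+---------+--------
1  | Spatula | 990.3  
2  | Tablet  | 1184.87
3  | Planter | 1434.88
4  | Shelf   | 844.94 
5  | Kettle  | 979.09 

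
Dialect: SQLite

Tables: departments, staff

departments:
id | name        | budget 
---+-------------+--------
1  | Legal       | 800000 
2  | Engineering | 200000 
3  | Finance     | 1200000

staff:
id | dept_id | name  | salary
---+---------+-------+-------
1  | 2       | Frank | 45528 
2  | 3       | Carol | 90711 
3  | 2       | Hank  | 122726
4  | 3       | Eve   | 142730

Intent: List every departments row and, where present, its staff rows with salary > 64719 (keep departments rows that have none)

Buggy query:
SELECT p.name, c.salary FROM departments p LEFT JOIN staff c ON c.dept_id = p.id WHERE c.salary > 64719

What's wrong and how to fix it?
Bug: A WHERE condition on the right-hand table after LEFT JOIN drops unmatched parents

Fix: Move the right-table condition into the ON clause so unmatched parents are kept

Corrected query:
SELECT p.name, c.salary FROM departments p LEFT JOIN staff c ON c.dept_id = p.id AND c.salary > 64719

Result:
name        | salary
------------+-------
Legal       | NULL  
Engineering | 122726
Finance     | 90711 
Finance     | 142730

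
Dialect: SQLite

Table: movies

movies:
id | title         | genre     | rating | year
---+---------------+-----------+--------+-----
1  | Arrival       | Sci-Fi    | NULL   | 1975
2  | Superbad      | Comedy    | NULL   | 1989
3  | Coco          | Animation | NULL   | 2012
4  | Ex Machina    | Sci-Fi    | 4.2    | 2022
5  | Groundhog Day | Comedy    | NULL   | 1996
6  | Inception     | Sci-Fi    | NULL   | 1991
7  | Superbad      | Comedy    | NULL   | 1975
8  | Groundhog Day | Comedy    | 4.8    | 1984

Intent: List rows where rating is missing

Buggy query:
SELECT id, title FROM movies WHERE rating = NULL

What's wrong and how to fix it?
Bug: '= NULL' is always unknown in SQL three-valued logic, so no rows match

Fix: Replace '= NULL' with 'IS NULL'

Corrected query:
SELECT id, title FROM movies WHERE rating IS NULL

Result:
id | title        
---+--------------
1  | Arrival      
2  | Superbad     
3  | Coco         
5  | Groundhog Day
6  | Inception    
7  | Superbad     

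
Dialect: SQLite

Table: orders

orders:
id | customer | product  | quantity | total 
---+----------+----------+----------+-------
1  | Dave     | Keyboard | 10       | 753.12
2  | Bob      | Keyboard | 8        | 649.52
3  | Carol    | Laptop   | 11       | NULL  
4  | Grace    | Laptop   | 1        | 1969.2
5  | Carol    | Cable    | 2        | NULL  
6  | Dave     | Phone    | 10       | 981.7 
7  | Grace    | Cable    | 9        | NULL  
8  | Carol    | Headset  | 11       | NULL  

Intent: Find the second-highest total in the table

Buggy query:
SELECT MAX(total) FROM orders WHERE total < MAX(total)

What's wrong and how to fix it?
Bug: The inner MAX is an aggregate inside WHERE, which is not allowed

Fix: Compute the overall MAX in a subquery, then take MAX of rows below it

Corrected query:
SELECT MAX(total) FROM orders WHERE total < (SELECT MAX(total) FROM orders)

Result:
MAX(total)
----------
981.7     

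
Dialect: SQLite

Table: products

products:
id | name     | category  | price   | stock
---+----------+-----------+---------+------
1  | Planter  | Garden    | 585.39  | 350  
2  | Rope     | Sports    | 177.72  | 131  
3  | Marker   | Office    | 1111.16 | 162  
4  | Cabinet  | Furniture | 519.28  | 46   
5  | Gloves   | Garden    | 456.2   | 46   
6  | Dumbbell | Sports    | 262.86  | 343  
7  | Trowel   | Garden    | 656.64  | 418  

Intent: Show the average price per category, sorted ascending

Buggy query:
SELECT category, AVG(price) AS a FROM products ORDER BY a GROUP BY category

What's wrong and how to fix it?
Bug: ORDER BY appears before GROUP BY; SQL clause order requires GROUP BY first

Fix: Move ORDER BY to the end, after GROUP BY

Corrected query:
SELECT category, AVG(price) AS a FROM products GROUP BY category ORDER BY a

Result:
category  | a         
----------+-----------
Sports    | 220.29    
Furniture | 519.28    
Garden    | 566.076667
Office    | 1111.16   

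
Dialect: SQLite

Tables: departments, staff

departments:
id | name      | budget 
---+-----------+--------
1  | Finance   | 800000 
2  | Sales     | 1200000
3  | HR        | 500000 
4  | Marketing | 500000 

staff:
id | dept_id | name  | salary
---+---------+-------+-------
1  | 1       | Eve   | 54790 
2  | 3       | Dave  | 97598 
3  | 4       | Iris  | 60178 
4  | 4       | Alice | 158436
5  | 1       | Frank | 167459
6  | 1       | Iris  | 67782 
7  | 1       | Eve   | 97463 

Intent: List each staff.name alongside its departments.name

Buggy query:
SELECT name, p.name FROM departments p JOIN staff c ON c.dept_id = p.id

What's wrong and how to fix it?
Bug: 'name' exists in both joined tables, so the database can't tell which one is meant

Fix: Prefix ambiguous columns with the table alias

Corrected query:
SELECT c.name, p.name FROM departments p JOIN staff c ON c.dept_id = p.id

Result:
name  | name     
------+----------
Eve   | Finance  
Dave  | HR       
Iris  | Marketing
Alice | Marketing
Frank | Finance  
Iris  | Finance  
Eve   | Finance  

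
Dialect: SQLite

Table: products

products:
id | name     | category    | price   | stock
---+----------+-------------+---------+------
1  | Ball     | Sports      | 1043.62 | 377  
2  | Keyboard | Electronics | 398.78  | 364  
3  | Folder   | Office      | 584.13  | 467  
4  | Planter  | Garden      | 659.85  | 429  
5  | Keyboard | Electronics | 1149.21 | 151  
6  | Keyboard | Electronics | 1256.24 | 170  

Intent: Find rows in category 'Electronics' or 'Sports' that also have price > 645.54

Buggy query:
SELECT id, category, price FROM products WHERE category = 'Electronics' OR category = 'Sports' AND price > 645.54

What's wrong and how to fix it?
Bug: AND binds tighter than OR, so this parses as category = 'Electronics' OR (category = 'Sports' AND price > 645.54)

Fix: Group the OR with parentheses (or use IN), then AND the threshold

Corrected query:
SELECT id, category, price FROM products WHERE (category = 'Electronics' OR category = 'Sports') AND price > 645.54

Result:
id | category    | price  
---+-------------+--------
1  | Sports      | 1043.62
5  | Electronics | 1149.21
6  | Electronics | 1256.24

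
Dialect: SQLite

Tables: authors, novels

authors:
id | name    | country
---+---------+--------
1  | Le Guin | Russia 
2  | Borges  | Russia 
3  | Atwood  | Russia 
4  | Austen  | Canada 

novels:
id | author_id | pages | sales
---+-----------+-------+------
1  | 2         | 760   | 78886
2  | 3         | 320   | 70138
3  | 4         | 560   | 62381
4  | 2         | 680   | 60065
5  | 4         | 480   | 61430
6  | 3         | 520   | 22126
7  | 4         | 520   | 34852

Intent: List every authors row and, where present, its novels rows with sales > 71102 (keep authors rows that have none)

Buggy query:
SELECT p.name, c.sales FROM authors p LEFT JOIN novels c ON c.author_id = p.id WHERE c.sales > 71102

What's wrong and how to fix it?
Bug: A WHERE condition on the right-hand table after LEFT JOIN drops unmatched parents

Fix: Put 'c.sales > 71102' in the JOIN's ON clause instead of WHERE

Corrected query:
SELECT p.name, c.sales FROM authors p LEFT JOIN novels c ON c.author_id = p.id AND c.sales > 71102

Result:
name    | sales
--------+------
Le Guin | NULL 
Borges  | 78886
Atwood  | NULL 
Austen  | NULL 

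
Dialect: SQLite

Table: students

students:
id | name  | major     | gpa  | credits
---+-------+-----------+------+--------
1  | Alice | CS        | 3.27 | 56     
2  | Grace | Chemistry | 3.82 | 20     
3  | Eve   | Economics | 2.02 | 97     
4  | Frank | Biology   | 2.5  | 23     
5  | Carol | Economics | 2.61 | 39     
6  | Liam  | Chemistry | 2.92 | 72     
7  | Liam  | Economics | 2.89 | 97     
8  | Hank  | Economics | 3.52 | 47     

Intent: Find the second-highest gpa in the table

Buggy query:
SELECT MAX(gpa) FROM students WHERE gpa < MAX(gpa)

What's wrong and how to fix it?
Bug: The inner MAX is an aggregate inside WHERE, which is not allowed

Fix: Put the inner MAX in a scalar subquery

Corrected query:
SELECT MAX(gpa) FROM students WHERE gpa < (SELECT MAX(gpa) FROM students)

Result:
MAX(gpa)
--------
3.52    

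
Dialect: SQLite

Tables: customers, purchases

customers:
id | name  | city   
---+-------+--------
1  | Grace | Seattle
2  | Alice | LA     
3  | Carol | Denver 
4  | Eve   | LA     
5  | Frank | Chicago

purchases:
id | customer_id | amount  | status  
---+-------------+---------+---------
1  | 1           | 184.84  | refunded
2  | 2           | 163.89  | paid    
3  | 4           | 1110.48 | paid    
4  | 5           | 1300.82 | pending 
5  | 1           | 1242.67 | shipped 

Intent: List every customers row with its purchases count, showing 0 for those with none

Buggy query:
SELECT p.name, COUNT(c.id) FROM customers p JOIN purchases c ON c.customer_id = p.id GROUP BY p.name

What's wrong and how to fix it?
Bug: An inner join excludes parents with zero children

Fix: Use LEFT JOIN so parents without children still appear (COUNT(c.id) gives 0)

Corrected query:
SELECT p.name, COUNT(c.id) FROM customers p LEFT JOIN purchases c ON c.customer_id = p.id GROUP BY p.name

Result:
name  | COUNT(c.id)
------+------------
Alice | 1          
Carol | 0          
Eve   | 1          
Frank | 1          
Grace | 2          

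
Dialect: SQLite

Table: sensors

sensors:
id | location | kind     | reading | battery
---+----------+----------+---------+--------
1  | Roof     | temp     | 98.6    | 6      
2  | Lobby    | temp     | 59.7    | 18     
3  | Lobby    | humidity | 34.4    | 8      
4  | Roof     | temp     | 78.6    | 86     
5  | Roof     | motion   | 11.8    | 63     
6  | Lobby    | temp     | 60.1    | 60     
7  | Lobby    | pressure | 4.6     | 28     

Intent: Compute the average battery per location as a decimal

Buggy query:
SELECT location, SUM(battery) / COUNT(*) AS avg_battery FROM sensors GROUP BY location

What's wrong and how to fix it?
Bug: Both operands are integers, so '/' performs integer division and truncates

Fix: Cast one side to REAL so the division keeps the fractional part

Corrected query:
SELECT location, SUM(battery) * 1.0 / COUNT(*) AS avg_battery FROM sensors GROUP BY location

Result:
location | avg_battery
---------+------------
Lobby    | 28.5       
Roof     | 51.666667  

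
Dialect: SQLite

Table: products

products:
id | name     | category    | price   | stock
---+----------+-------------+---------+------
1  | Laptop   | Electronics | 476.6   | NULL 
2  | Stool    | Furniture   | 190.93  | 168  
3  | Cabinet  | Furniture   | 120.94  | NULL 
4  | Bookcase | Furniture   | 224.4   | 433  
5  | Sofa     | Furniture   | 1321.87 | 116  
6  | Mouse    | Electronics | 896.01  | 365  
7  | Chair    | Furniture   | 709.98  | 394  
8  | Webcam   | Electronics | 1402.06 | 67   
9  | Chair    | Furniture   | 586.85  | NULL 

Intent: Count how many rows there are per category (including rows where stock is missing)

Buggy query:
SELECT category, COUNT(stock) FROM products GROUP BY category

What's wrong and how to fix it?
Bug: COUNT(column) counts non-NULL values only; rows with NULL stock aren't counted

Fix: Use COUNT(*) to count all rows regardless of NULL

Corrected query:
SELECT category, COUNT(*) FROM products GROUP BY category

Result:
category    | COUNT(*)
------------+---------
Electronics | 3       
Furniture   | 6       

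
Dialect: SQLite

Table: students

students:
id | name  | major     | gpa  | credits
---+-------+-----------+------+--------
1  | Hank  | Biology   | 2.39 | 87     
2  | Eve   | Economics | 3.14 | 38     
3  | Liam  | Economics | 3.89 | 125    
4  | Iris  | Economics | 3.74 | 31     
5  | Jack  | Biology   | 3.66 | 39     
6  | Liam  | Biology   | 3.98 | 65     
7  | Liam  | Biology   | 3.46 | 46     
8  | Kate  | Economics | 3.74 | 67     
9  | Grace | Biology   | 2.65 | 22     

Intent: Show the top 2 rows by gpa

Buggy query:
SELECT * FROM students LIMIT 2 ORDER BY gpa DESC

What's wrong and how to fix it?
Bug: ORDER BY cannot follow LIMIT; LIMIT is the final clause

Fix: Sort with ORDER BY, then apply LIMIT

Corrected query:
SELECT * FROM students ORDER BY gpa DESC LIMIT 2

Result:
id | name | major     | gpa  | credits
---+------+-----------+------+--------
6  | Liam | Biology   | 3.98 | 65     
3  | Liam | Economics | 3.89 | 125    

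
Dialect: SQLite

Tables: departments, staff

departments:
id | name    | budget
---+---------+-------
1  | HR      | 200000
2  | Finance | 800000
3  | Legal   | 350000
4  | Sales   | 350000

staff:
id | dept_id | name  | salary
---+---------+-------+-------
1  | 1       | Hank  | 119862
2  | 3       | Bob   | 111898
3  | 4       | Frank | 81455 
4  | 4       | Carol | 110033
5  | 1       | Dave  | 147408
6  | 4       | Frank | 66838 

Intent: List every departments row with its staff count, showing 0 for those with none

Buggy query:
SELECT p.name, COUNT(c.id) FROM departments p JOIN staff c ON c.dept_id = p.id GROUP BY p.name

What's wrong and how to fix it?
Bug: An inner join excludes parents with zero children

Fix: Switch to LEFT JOIN to retain unmatched parent rows

Corrected query:
SELECT p.name, COUNT(c.id) FROM departments p LEFT JOIN staff c ON c.dept_id = p.id GROUP BY p.name

Result:
name    | COUNT(c.id)
--------+------------
Finance | 0          
HR      | 2          
Legal   | 1          
Sales   | 3          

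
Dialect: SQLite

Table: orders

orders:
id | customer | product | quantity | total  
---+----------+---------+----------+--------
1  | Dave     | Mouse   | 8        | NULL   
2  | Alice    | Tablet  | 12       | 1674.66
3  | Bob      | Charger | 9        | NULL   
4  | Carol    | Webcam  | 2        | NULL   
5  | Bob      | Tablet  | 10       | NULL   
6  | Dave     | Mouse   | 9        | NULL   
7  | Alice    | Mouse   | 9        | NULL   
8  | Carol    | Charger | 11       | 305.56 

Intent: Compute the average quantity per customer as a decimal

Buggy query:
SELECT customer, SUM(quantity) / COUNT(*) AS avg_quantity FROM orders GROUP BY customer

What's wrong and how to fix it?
Bug: Both operands are integers, so '/' performs integer division and truncates

Fix: Multiply by 1.0 (or CAST to REAL) to force floating-point division

Corrected query:
SELECT customer, SUM(quantity) * 1.0 / COUNT(*) AS avg_quantity FROM orders GROUP BY customer

Result:
customer | avg_quantity
---------+-------------
Alice    | 10.5        
Bob      | 9.5         
Carol    | 6.5         
Dave     | 8.5         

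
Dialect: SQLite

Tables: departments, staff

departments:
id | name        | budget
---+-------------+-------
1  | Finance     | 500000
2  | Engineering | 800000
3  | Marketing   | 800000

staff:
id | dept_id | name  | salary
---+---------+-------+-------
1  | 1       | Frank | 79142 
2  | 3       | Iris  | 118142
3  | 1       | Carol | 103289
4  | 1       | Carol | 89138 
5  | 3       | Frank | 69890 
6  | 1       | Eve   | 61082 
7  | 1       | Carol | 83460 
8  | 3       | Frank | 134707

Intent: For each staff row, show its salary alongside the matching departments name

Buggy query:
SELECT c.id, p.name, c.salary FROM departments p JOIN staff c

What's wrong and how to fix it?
Bug: Missing join condition: each staff row is matched to all departments rows instead of just its own

Fix: Add ON c.dept_id = p.id to the JOIN

Corrected query:
SELECT c.id, p.name, c.salary FROM departments p JOIN staff c ON c.dept_id = p.id

Result:
id | name      | salary
---+-----------+-------
1  | Finance   | 79142 
2  | Marketing | 118142
3  | Finance   | 103289
4  | Finance   | 89138 
5  | Marketing | 69890 
6  | Finance   | 61082 
7  | Finance   | 83460 
8  | Marketing | 134707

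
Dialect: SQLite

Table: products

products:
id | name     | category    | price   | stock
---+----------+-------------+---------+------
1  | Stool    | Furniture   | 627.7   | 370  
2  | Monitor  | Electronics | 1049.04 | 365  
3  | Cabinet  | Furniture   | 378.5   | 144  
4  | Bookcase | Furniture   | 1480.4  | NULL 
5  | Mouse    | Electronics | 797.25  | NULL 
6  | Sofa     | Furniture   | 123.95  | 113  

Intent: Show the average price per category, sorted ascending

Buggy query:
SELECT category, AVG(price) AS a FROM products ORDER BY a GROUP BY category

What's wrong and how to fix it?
Bug: ORDER BY appears before GROUP BY; SQL clause order requires GROUP BY first

Fix: Move ORDER BY to the end, after GROUP BY

Corrected query:
SELECT category, AVG(price) AS a FROM products GROUP BY category ORDER BY a

Result:
category    | a       
------------+---------
Furniture   | 652.6375
Electronics | 923.145 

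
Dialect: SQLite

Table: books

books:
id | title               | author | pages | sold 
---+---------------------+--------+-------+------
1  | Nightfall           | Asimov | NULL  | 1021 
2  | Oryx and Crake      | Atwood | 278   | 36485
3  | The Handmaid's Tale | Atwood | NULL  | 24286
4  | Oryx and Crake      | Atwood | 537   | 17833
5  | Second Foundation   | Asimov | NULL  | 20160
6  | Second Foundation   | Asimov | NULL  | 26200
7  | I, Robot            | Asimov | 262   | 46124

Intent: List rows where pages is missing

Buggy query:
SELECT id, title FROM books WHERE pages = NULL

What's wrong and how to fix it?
Bug: Comparing to NULL with '=' never matches; NULL = NULL is unknown, not true

Fix: Replace '= NULL' with 'IS NULL'

Corrected query:
SELECT id, title FROM books WHERE pages IS NULL

Result:
id | title              
---+--------------------
1  | Nightfall          
3  | The Handmaid's Tale
5  | Second Foundation  
6  | Second Foundation  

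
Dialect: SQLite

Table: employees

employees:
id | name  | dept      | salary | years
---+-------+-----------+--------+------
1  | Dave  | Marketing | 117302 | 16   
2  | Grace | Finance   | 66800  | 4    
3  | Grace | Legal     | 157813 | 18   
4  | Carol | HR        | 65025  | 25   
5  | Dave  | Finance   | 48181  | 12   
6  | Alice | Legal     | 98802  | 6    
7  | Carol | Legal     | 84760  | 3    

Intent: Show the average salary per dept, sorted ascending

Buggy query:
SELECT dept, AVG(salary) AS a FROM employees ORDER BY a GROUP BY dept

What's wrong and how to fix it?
Bug: ORDER BY appears before GROUP BY; SQL clause order requires GROUP BY first

Fix: Reorder: SELECT … FROM … GROUP BY … ORDER BY …

Corrected query:
SELECT dept, AVG(salary) AS a FROM employees GROUP BY dept ORDER BY a

Result:
dept      | a            
----------+--------------
Finance   | 57490.5      
HR        | 65025        
Legal     | 113791.666667
Marketing | 117302       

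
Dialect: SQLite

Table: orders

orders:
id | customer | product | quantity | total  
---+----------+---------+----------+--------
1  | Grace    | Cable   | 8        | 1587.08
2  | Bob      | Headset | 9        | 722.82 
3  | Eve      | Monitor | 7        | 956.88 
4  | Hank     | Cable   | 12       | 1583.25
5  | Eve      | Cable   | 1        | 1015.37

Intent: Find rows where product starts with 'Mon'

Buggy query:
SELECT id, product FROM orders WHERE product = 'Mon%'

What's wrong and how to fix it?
Bug: '=' compares the literal string including the % character; pattern matching needs LIKE

Fix: Replace '=' with LIKE so 'Mon%' is treated as a pattern

Corrected query:
SELECT id, product FROM orders WHERE product LIKE 'Mon%'

Result:
id | product
---+--------
3  | Monitor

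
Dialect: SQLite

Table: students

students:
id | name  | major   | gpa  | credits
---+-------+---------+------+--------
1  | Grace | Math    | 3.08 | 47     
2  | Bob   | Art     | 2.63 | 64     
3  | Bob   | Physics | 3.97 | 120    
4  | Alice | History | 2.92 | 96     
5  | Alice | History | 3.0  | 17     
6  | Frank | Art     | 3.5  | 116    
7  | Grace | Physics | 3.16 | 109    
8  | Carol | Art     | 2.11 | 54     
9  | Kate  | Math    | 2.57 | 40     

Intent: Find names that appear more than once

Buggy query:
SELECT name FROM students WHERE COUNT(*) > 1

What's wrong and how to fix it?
Bug: COUNT(*) is an aggregate and cannot be used in WHERE

Fix: Group first, then use HAVING for the count condition

Corrected query:
SELECT name FROM students GROUP BY name HAVING COUNT(*) > 1

Result:
name 
-----
Alice
Bob  
Grace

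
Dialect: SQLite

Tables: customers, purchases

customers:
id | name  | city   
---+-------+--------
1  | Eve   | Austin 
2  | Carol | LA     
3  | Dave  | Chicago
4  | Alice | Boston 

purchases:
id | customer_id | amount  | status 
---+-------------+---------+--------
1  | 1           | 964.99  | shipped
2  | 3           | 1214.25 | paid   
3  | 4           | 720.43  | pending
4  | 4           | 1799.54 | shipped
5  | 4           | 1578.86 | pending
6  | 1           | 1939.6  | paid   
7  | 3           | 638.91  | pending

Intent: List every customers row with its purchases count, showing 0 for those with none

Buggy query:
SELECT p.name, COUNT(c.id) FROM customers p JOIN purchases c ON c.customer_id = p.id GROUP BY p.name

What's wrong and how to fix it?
Bug: An inner join excludes parents with zero children

Fix: Use LEFT JOIN so parents without children still appear (COUNT(c.id) gives 0)

Corrected query:
SELECT p.name, COUNT(c.id) FROM customers p LEFT JOIN purchases c ON c.customer_id = p.id GROUP BY p.name

Result:
name  | COUNT(c.id)
------+------------
Alice | 3          
Carol | 0          
Dave  | 2          
Eve   | 2          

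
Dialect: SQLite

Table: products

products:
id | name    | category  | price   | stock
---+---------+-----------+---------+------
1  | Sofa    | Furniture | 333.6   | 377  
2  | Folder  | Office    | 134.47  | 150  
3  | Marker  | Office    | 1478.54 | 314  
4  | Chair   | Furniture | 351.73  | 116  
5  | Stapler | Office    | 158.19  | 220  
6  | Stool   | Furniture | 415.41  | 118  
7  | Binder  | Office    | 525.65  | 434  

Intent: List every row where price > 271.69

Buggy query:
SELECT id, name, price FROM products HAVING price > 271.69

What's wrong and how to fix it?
Bug: This is a non-aggregate query (no GROUP BY, no aggregates), so in SQLite the HAVING clause is invalid here; a row-level condition belongs in WHERE

Fix: Use WHERE for row-level filtering

Corrected query:
SELECT id, name, price FROM products WHERE price > 271.69

Result:
id | name   | price  
---+--------+--------
1  | Sofa   | 333.6  
3  | Marker | 1478.54
4  | Chair  | 351.73 
6  | Stool  | 415.41 
7  | Binder | 525.65 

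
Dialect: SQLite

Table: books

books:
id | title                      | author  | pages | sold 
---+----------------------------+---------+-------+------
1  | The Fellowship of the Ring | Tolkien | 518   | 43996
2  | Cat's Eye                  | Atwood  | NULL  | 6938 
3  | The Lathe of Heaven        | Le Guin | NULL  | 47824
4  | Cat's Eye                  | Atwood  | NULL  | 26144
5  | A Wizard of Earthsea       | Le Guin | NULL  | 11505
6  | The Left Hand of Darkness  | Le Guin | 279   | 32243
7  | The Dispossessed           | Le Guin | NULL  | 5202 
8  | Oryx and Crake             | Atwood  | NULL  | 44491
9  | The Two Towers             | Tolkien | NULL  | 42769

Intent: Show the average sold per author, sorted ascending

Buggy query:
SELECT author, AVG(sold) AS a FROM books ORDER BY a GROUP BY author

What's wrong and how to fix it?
Bug: ORDER BY appears before GROUP BY; SQL clause order requires GROUP BY first

Fix: Reorder: SELECT … FROM … GROUP BY … ORDER BY …

Corrected query:
SELECT author, AVG(sold) AS a FROM books GROUP BY author ORDER BY a

Result:
author  | a           
--------+-------------
Le Guin | 24193.5     
Atwood  | 25857.666667
Tolkien | 43382.5     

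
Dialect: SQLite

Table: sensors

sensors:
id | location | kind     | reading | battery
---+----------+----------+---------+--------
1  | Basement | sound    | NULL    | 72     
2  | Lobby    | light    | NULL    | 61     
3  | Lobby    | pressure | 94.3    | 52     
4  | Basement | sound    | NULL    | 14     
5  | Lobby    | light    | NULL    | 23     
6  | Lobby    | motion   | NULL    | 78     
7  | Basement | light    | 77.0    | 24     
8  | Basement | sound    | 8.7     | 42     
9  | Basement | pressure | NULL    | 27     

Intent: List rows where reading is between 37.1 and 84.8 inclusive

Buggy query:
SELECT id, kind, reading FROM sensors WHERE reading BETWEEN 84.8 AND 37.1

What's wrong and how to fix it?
Bug: BETWEEN expects the lower bound first; with 84.8 AND 37.1 the range is empty

Fix: Write BETWEEN 37.1 AND 84.8

Corrected query:
SELECT id, kind, reading FROM sensors WHERE reading BETWEEN 37.1 AND 84.8

Result:
id | kind  | reading
---+-------+--------
7  | light | 77     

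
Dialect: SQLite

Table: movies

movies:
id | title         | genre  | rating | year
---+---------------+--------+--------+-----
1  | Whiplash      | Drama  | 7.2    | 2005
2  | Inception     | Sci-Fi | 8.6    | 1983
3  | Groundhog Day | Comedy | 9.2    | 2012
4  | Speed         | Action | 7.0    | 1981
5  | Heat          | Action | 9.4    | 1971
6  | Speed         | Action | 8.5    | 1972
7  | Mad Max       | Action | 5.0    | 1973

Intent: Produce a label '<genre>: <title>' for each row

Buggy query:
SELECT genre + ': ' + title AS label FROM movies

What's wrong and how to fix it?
Bug: '+' is numeric addition; on text columns SQLite converts them to 0 instead of concatenating

Fix: Replace + with || to concatenate text

Corrected query:
SELECT genre || ': ' || title AS label FROM movies

Result:
label                
---------------------
Drama: Whiplash      
Sci-Fi: Inception    
Comedy: Groundhog Day
Action: Speed        
Action: Heat         
Action: Speed        
Action: Mad Max      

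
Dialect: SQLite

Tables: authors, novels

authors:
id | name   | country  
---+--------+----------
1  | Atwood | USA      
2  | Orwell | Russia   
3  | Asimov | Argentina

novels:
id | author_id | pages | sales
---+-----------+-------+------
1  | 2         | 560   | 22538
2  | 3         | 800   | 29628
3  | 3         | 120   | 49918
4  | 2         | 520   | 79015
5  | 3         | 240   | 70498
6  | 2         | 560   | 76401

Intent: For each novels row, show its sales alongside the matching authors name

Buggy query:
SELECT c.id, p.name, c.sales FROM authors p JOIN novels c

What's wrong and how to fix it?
Bug: Missing join condition: each novels row is matched to all authors rows instead of just its own

Fix: Add ON c.author_id = p.id to the JOIN

Corrected query:
SELECT c.id, p.name, c.sales FROM authors p JOIN novels c ON c.author_id = p.id

Result:
id | name   | sales
---+--------+------
1  | Orwell | 22538
2  | Asimov | 29628
3  | Asimov | 49918
4  | Orwell | 79015
5  | Asimov | 70498
6  | Orwell | 76401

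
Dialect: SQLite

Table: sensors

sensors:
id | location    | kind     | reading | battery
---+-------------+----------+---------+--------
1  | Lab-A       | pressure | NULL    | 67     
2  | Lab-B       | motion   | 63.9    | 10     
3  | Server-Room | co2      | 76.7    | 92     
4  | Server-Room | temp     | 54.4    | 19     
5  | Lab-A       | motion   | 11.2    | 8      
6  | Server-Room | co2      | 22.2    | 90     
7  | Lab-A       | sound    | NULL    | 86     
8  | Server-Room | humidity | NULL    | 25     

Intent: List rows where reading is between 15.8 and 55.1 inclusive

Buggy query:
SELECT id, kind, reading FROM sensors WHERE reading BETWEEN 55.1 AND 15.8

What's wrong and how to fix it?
Bug: BETWEEN expects the lower bound first; with 55.1 AND 15.8 the range is empty

Fix: Swap the bounds so the smaller value comes first

Corrected query:
SELECT id, kind, reading FROM sensors WHERE reading BETWEEN 15.8 AND 55.1

Result:
id | kind | reading
---+------+--------
4  | temp | 54.4   
6  | co2  | 22.2   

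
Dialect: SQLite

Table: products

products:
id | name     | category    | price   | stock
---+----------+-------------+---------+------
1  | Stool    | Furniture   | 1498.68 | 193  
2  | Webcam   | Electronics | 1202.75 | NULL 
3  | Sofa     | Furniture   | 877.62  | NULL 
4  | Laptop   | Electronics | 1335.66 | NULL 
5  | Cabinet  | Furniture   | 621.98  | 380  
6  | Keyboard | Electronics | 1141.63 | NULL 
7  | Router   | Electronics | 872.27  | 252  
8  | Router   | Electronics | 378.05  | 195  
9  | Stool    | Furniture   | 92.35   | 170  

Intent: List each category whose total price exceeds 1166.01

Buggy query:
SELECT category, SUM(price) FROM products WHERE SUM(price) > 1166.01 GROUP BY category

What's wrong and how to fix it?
Bug: Aggregate functions cannot appear in a WHERE clause

Fix: Use HAVING (which filters groups after aggregation) instead of WHERE

Corrected query:
SELECT category, SUM(price) FROM products GROUP BY category HAVING SUM(price) > 1166.01

Result:
category    | SUM(price)
------------+-----------
Electronics | 4930.36   
Furniture   | 3090.63   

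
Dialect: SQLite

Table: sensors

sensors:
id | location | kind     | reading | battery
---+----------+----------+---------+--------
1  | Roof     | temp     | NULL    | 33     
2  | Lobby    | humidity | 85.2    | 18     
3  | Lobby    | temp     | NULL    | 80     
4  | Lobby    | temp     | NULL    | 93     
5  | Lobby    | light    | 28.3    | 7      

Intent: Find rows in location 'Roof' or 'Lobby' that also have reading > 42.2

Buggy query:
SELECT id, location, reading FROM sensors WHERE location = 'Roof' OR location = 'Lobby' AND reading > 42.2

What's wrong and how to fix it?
Bug: AND binds tighter than OR, so this parses as location = 'Roof' OR (location = 'Lobby' AND reading > 42.2)

Fix: Add parentheses around the OR so the AND applies to both alternatives

Corrected query:
SELECT id, location, reading FROM sensors WHERE (location = 'Roof' OR location = 'Lobby') AND reading > 42.2

Result:
id | location | reading
---+----------+--------
2  | Lobby    | 85.2   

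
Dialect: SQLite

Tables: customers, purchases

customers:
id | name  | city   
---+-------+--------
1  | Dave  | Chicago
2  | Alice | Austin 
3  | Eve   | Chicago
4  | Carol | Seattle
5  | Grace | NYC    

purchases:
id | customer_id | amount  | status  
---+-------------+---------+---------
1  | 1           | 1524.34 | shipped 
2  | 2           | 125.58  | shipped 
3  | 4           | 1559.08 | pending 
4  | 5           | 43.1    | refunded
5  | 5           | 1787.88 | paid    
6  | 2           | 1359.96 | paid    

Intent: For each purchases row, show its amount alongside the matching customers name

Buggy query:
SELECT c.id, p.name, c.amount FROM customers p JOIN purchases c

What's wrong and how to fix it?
Bug: Missing join condition: each purchases row is matched to all customers rows instead of just its own

Fix: Specify the join condition linking the foreign key to the parent id

Corrected query:
SELECT c.id, p.name, c.amount FROM customers p JOIN purchases c ON c.customer_id = p.id

Result:
id | name  | amount 
---+-------+--------
1  | Dave  | 1524.34
2  | Alice | 125.58 
3  | Carol | 1559.08
4  | Grace | 43.1   
5  | Grace | 1787.88
6  | Alice | 1359.96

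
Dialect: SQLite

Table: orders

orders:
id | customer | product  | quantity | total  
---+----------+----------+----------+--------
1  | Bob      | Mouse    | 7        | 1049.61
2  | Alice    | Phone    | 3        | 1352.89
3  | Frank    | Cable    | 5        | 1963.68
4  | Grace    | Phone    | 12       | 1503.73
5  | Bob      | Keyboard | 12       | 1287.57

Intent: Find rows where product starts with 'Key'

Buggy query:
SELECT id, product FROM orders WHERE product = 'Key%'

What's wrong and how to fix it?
Bug: Wildcards only work with LIKE; '=' treats '%' as a literal character

Fix: Use LIKE for wildcard pattern matching

Corrected query:
SELECT id, product FROM orders WHERE product LIKE 'Key%'

Result:
id | product 
---+---------
5  | Keyboard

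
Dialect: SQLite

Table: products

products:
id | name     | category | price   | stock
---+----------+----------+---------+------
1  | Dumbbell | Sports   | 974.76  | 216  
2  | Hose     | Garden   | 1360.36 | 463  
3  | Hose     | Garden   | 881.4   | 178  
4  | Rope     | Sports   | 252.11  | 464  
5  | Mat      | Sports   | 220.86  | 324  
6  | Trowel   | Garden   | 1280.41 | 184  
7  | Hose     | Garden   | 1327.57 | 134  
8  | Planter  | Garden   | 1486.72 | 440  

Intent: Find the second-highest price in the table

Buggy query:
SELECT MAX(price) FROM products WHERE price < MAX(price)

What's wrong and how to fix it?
Bug: The inner MAX is an aggregate inside WHERE, which is not allowed

Fix: Compute the overall MAX in a subquery, then take MAX of rows below it

Corrected query:
SELECT MAX(price) FROM products WHERE price < (SELECT MAX(price) FROM products)

Result:
MAX(price)
----------
1360.36   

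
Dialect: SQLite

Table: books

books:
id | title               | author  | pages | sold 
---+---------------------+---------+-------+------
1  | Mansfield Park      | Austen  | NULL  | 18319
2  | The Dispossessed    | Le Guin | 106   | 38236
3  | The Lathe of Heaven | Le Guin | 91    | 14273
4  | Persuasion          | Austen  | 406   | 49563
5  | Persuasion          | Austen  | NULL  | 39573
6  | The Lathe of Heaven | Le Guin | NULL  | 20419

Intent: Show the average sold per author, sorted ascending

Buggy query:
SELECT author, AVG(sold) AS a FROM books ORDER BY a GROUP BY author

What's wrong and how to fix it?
Bug: ORDER BY appears before GROUP BY; SQL clause order requires GROUP BY first

Fix: Reorder: SELECT … FROM … GROUP BY … ORDER BY …

Corrected query:
SELECT author, AVG(sold) AS a FROM books GROUP BY author ORDER BY a

Result:
author  | a           
--------+-------------
Le Guin | 24309.333333
Austen  | 35818.333333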